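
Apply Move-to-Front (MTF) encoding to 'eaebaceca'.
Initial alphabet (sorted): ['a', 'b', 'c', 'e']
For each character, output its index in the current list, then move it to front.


MTF encoding:
'e': index 3 in ['a', 'b', 'c', 'e'] -> ['e', 'a', 'b', 'c']
'a': index 1 in ['e', 'a', 'b', 'c'] -> ['a', 'e', 'b', 'c']
'e': index 1 in ['a', 'e', 'b', 'c'] -> ['e', 'a', 'b', 'c']
'b': index 2 in ['e', 'a', 'b', 'c'] -> ['b', 'e', 'a', 'c']
'a': index 2 in ['b', 'e', 'a', 'c'] -> ['a', 'b', 'e', 'c']
'c': index 3 in ['a', 'b', 'e', 'c'] -> ['c', 'a', 'b', 'e']
'e': index 3 in ['c', 'a', 'b', 'e'] -> ['e', 'c', 'a', 'b']
'c': index 1 in ['e', 'c', 'a', 'b'] -> ['c', 'e', 'a', 'b']
'a': index 2 in ['c', 'e', 'a', 'b'] -> ['a', 'c', 'e', 'b']


Output: [3, 1, 1, 2, 2, 3, 3, 1, 2]


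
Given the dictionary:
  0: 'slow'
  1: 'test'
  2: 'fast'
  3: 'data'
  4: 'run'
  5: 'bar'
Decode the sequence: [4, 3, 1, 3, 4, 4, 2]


Look up each index in the dictionary:
  4 -> 'run'
  3 -> 'data'
  1 -> 'test'
  3 -> 'data'
  4 -> 'run'
  4 -> 'run'
  2 -> 'fast'

Decoded: "run data test data run run fast"


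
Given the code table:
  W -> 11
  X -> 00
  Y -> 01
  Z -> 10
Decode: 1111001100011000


Decoding:
11 -> W
11 -> W
00 -> X
11 -> W
00 -> X
01 -> Y
10 -> Z
00 -> X


Result: WWXWXYZX


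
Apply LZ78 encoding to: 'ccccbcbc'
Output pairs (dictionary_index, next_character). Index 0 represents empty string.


LZ78 encoding steps:
Dictionary: {0: ''}
Step 1: w='' (idx 0), next='c' -> output (0, 'c'), add 'c' as idx 1
Step 2: w='c' (idx 1), next='c' -> output (1, 'c'), add 'cc' as idx 2
Step 3: w='c' (idx 1), next='b' -> output (1, 'b'), add 'cb' as idx 3
Step 4: w='cb' (idx 3), next='c' -> output (3, 'c'), add 'cbc' as idx 4


Encoded: [(0, 'c'), (1, 'c'), (1, 'b'), (3, 'c')]


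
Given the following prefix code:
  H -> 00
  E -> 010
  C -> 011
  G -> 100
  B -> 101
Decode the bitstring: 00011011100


Decoding step by step:
Bits 00 -> H
Bits 011 -> C
Bits 011 -> C
Bits 100 -> G


Decoded message: HCCG


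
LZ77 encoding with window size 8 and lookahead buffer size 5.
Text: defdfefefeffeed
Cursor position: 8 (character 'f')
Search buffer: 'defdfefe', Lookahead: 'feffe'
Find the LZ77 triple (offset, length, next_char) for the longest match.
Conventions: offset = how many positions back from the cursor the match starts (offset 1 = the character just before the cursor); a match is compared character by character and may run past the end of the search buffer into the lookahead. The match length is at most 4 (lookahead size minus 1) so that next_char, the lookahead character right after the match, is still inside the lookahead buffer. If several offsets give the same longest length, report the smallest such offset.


Try each offset into the search buffer:
  offset=1 (pos 7, char 'e'): match length 0
  offset=2 (pos 6, char 'f'): match length 3
  offset=3 (pos 5, char 'e'): match length 0
  offset=4 (pos 4, char 'f'): match length 3
  offset=5 (pos 3, char 'd'): match length 0
  offset=6 (pos 2, char 'f'): match length 1
  offset=7 (pos 1, char 'e'): match length 0
  offset=8 (pos 0, char 'd'): match length 0
Longest match has length 3, found at offsets 2, 4; take the smallest, offset 2.
next_char = character at position 8 + 3 = 11 -> 'f'

Best match: offset=2, length=3 (matching 'fef' starting at position 6)
LZ77 triple: (2, 3, 'f')


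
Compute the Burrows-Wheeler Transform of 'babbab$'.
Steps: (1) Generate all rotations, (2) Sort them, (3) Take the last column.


Rotations (sorted):
  0: $babbab -> last char: b
  1: ab$babb -> last char: b
  2: abbab$b -> last char: b
  3: b$babba -> last char: a
  4: bab$bab -> last char: b
  5: babbab$ -> last char: $
  6: bbab$ba -> last char: a


BWT = bbbab$a


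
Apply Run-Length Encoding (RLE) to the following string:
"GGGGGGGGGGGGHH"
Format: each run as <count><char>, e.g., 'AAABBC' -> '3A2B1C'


Scanning runs left to right:
  i=0: run of 'G' x 12 -> '12G'
  i=12: run of 'H' x 2 -> '2H'

RLE = 12G2H


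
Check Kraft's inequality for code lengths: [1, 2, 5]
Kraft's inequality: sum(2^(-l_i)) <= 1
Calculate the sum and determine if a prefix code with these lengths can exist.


Sum = 2^(-1) + 2^(-2) + 2^(-5)
    = 0.5 + 0.25 + 0.03125
    = 25/32 = 0.78125
Since 0.78125 <= 1, Kraft's inequality IS satisfied.
A prefix code with these lengths CAN exist.

Kraft sum = 0.78125. Satisfied.


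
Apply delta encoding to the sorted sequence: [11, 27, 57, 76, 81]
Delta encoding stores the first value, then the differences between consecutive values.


First value: 11
Deltas:
  27 - 11 = 16
  57 - 27 = 30
  76 - 57 = 19
  81 - 76 = 5


Delta encoded: [11, 16, 30, 19, 5]


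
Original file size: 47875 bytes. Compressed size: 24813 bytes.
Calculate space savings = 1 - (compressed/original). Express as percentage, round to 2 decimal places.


ratio = compressed/original = 24813/47875 = 0.518287
savings = 1 - ratio = 1 - 0.518287 = 0.481713
as a percentage: 0.481713 * 100 = 48.17%

Space savings = 1 - 24813/47875 = 48.17%


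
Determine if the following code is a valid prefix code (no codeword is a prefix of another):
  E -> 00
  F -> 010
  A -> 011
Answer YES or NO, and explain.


Checking each pair (does one codeword prefix another?):
  E='00' vs F='010': no prefix
  E='00' vs A='011': no prefix
  F='010' vs E='00': no prefix
  F='010' vs A='011': no prefix
  A='011' vs E='00': no prefix
  A='011' vs F='010': no prefix
No violation found over all pairs.

YES -- this is a valid prefix code. No codeword is a prefix of any other codeword.


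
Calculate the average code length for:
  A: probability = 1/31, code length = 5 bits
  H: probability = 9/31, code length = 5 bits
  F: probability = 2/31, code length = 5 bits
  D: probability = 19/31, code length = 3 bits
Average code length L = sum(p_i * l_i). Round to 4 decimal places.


Weighted contributions p_i * l_i:
  A: (1/31) * 5 = 5/31
  H: (9/31) * 5 = 45/31
  F: (2/31) * 5 = 10/31
  D: (19/31) * 3 = 57/31
Sum = (5 + 45 + 10 + 57)/31 = 117/31

L = 117/31 = 3.7742 bits/symbol


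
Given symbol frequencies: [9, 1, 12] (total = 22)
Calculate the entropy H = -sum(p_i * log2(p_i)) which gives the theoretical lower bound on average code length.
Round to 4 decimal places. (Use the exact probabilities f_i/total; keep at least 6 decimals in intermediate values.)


Per-symbol terms -p_i * log2(p_i) with p_i = f_i/22:
  p = 9/22 = 0.409091: log2(p) = -1.289507, -p*log2(p) = 0.527525
  p = 1/22 = 0.045455: log2(p) = -4.459432, -p*log2(p) = 0.202701
  p = 12/22 = 0.545455: log2(p) = -0.874469, -p*log2(p) = 0.476983
H = 0.527525 + 0.202701 + 0.476983 = 1.207209

H = 1.2072 bits/symbol


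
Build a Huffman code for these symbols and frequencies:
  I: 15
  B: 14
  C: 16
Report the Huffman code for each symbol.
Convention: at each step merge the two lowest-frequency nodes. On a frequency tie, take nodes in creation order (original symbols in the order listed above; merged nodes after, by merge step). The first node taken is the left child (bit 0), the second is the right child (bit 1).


Huffman tree construction:
Step 1: Merge B(14) + I(15) = 29
Step 2: Merge C(16) + (B+I)(29) = 45
Read each symbol's code off the tree from the root (left child = 0, right child = 1).

Codes:
  I: 11 (length 2)
  B: 10 (length 2)
  C: 0 (length 1)
Average code length: 74/45 = 1.6444 bits/symbol


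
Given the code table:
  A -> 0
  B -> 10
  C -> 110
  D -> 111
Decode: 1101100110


Decoding:
110 -> C
110 -> C
0 -> A
110 -> C


Result: CCAC


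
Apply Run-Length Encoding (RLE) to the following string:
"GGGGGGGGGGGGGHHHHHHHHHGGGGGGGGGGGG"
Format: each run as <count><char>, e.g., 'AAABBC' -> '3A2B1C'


Scanning runs left to right:
  i=0: run of 'G' x 13 -> '13G'
  i=13: run of 'H' x 9 -> '9H'
  i=22: run of 'G' x 12 -> '12G'

RLE = 13G9H12G


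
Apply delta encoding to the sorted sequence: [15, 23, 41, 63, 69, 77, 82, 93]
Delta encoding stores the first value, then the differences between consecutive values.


First value: 15
Deltas:
  23 - 15 = 8
  41 - 23 = 18
  63 - 41 = 22
  69 - 63 = 6
  77 - 69 = 8
  82 - 77 = 5
  93 - 82 = 11


Delta encoded: [15, 8, 18, 22, 6, 8, 5, 11]


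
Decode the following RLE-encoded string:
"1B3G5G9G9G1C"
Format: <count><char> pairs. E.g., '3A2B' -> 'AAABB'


Expanding each <count><char> pair:
  1B -> 'B'
  3G -> 'GGG'
  5G -> 'GGGGG'
  9G -> 'GGGGGGGGG'
  9G -> 'GGGGGGGGG'
  1C -> 'C'

Decoded = BGGGGGGGGGGGGGGGGGGGGGGGGGGC


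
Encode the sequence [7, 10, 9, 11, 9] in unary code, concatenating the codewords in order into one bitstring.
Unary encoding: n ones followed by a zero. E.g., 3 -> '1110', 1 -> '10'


Encode each number as n ones followed by a terminating 0:
  7 -> 11111110 (8 bits)
  10 -> 11111111110 (11 bits)
  9 -> 1111111110 (10 bits)
  11 -> 111111111110 (12 bits)
  9 -> 1111111110 (10 bits)
Total length = 8 + 11 + 10 + 12 + 10 = 51 bits.

Unary([7, 10, 9, 11, 9]) = 111111101111111111011111111101111111111101111111110 (51 bits)


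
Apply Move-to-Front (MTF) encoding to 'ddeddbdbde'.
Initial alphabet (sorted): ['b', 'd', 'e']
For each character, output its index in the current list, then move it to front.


MTF encoding:
'd': index 1 in ['b', 'd', 'e'] -> ['d', 'b', 'e']
'd': index 0 in ['d', 'b', 'e'] -> ['d', 'b', 'e']
'e': index 2 in ['d', 'b', 'e'] -> ['e', 'd', 'b']
'd': index 1 in ['e', 'd', 'b'] -> ['d', 'e', 'b']
'd': index 0 in ['d', 'e', 'b'] -> ['d', 'e', 'b']
'b': index 2 in ['d', 'e', 'b'] -> ['b', 'd', 'e']
'd': index 1 in ['b', 'd', 'e'] -> ['d', 'b', 'e']
'b': index 1 in ['d', 'b', 'e'] -> ['b', 'd', 'e']
'd': index 1 in ['b', 'd', 'e'] -> ['d', 'b', 'e']
'e': index 2 in ['d', 'b', 'e'] -> ['e', 'd', 'b']


Output: [1, 0, 2, 1, 0, 2, 1, 1, 1, 2]


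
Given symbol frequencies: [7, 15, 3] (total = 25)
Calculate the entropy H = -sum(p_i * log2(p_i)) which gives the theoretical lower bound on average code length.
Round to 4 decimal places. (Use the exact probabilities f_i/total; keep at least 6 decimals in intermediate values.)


Per-symbol terms -p_i * log2(p_i) with p_i = f_i/25:
  p = 7/25 = 0.280000: log2(p) = -1.836501, -p*log2(p) = 0.514220
  p = 15/25 = 0.600000: log2(p) = -0.736966, -p*log2(p) = 0.442179
  p = 3/25 = 0.120000: log2(p) = -3.058894, -p*log2(p) = 0.367067
H = 0.514220 + 0.442179 + 0.367067 = 1.323466

H = 1.3235 bits/symbol


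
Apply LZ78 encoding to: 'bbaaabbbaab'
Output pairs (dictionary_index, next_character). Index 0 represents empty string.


LZ78 encoding steps:
Dictionary: {0: ''}
Step 1: w='' (idx 0), next='b' -> output (0, 'b'), add 'b' as idx 1
Step 2: w='b' (idx 1), next='a' -> output (1, 'a'), add 'ba' as idx 2
Step 3: w='' (idx 0), next='a' -> output (0, 'a'), add 'a' as idx 3
Step 4: w='a' (idx 3), next='b' -> output (3, 'b'), add 'ab' as idx 4
Step 5: w='b' (idx 1), next='b' -> output (1, 'b'), add 'bb' as idx 5
Step 6: w='a' (idx 3), next='a' -> output (3, 'a'), add 'aa' as idx 6
Step 7: w='b' (idx 1), end of input -> output (1, '')


Encoded: [(0, 'b'), (1, 'a'), (0, 'a'), (3, 'b'), (1, 'b'), (3, 'a'), (1, '')]


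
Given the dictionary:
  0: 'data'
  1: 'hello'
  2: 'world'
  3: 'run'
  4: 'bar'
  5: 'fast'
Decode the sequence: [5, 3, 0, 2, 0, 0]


Look up each index in the dictionary:
  5 -> 'fast'
  3 -> 'run'
  0 -> 'data'
  2 -> 'world'
  0 -> 'data'
  0 -> 'data'

Decoded: "fast run data world data data"


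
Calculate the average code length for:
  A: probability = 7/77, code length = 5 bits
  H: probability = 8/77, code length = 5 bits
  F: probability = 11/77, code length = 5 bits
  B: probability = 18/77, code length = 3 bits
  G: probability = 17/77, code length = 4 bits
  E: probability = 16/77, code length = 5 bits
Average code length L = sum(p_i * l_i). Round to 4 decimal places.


Weighted contributions p_i * l_i:
  A: (7/77) * 5 = 35/77
  H: (8/77) * 5 = 40/77
  F: (11/77) * 5 = 55/77
  B: (18/77) * 3 = 54/77
  G: (17/77) * 4 = 68/77
  E: (16/77) * 5 = 80/77
Sum = (35 + 40 + 55 + 54 + 68 + 80)/77 = 332/77

L = 332/77 = 4.3117 bits/symbol


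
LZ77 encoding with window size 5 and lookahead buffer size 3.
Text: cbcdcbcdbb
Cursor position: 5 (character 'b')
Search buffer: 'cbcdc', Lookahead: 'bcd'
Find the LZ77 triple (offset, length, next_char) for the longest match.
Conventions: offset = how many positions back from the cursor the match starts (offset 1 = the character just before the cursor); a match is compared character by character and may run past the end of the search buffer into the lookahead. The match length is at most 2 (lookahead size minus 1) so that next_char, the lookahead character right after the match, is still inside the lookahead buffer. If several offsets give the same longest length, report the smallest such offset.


Try each offset into the search buffer:
  offset=1 (pos 4, char 'c'): match length 0
  offset=2 (pos 3, char 'd'): match length 0
  offset=3 (pos 2, char 'c'): match length 0
  offset=4 (pos 1, char 'b'): match length 2
  offset=5 (pos 0, char 'c'): match length 0
Longest match has length 2 at offset 4.
next_char = character at position 5 + 2 = 7 -> 'd'

Best match: offset=4, length=2 (matching 'bc' starting at position 1)
LZ77 triple: (4, 2, 'd')


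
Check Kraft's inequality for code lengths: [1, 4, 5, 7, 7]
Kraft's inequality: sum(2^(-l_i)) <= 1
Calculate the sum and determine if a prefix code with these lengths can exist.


Sum = 2^(-1) + 2^(-4) + 2^(-5) + 2^(-7) + 2^(-7)
    = 0.5 + 0.0625 + 0.03125 + 0.0078125 + 0.0078125
    = 78/128 = 0.609375
Since 0.609375 <= 1, Kraft's inequality IS satisfied.
A prefix code with these lengths CAN exist.

Kraft sum = 0.609375. Satisfied.


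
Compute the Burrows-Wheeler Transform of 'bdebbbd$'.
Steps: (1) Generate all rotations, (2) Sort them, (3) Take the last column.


Rotations (sorted):
  0: $bdebbbd -> last char: d
  1: bbbd$bde -> last char: e
  2: bbd$bdeb -> last char: b
  3: bd$bdebb -> last char: b
  4: bdebbbd$ -> last char: $
  5: d$bdebbb -> last char: b
  6: debbbd$b -> last char: b
  7: ebbbd$bd -> last char: d


BWT = debb$bbd


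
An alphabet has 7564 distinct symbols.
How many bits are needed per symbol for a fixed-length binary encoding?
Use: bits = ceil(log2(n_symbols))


log2(7564) = 12.8849
Bracket: 2^12 = 4096 < 7564 <= 2^13 = 8192
So ceil(log2(7564)) = 13

bits = ceil(log2(7564)) = ceil(12.8849) = 13 bits


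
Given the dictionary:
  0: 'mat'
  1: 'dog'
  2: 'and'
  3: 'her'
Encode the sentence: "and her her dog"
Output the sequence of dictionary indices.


Look up each word in the dictionary:
  'and' -> 2
  'her' -> 3
  'her' -> 3
  'dog' -> 1

Encoded: [2, 3, 3, 1]


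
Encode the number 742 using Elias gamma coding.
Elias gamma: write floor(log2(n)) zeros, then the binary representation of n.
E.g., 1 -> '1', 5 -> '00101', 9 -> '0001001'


num_bits = floor(log2(742)) + 1 = 10
leading_zeros = num_bits - 1 = 9
binary(742) = 1011100110

Elias gamma(742) = '000000000' + '1011100110' = 0000000001011100110 (19 bits)


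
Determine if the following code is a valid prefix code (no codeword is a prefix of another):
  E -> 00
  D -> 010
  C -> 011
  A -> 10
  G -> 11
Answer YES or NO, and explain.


Checking each pair (does one codeword prefix another?):
  E='00' vs D='010': no prefix
  E='00' vs C='011': no prefix
  E='00' vs A='10': no prefix
  E='00' vs G='11': no prefix
  D='010' vs E='00': no prefix
  D='010' vs C='011': no prefix
  D='010' vs A='10': no prefix
  D='010' vs G='11': no prefix
  C='011' vs E='00': no prefix
  C='011' vs D='010': no prefix
  C='011' vs A='10': no prefix
  C='011' vs G='11': no prefix
  A='10' vs E='00': no prefix
  A='10' vs D='010': no prefix
  A='10' vs C='011': no prefix
  A='10' vs G='11': no prefix
  G='11' vs E='00': no prefix
  G='11' vs D='010': no prefix
  G='11' vs C='011': no prefix
  G='11' vs A='10': no prefix
No violation found over all pairs.

YES -- this is a valid prefix code. No codeword is a prefix of any other codeword.


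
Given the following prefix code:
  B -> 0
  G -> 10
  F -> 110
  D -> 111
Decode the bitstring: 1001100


Decoding step by step:
Bits 10 -> G
Bits 0 -> B
Bits 110 -> F
Bits 0 -> B


Decoded message: GBFB


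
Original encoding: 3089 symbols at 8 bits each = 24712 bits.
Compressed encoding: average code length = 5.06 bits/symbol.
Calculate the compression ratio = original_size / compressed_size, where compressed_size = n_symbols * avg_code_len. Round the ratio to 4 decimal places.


original_size = n_symbols * orig_bits = 3089 * 8 = 24712 bits
compressed_size = n_symbols * avg_code_len = 3089 * 5.06 = 15630.34 bits
ratio = original_size / compressed_size = 24712 / 15630.34 = 1.581

Compression ratio = 1.581


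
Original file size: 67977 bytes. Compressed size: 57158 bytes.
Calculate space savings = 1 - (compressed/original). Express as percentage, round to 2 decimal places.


ratio = compressed/original = 57158/67977 = 0.840843
savings = 1 - ratio = 1 - 0.840843 = 0.159157
as a percentage: 0.159157 * 100 = 15.92%

Space savings = 1 - 57158/67977 = 15.92%


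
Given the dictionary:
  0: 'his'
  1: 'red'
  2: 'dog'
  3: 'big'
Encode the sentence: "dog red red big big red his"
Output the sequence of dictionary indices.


Look up each word in the dictionary:
  'dog' -> 2
  'red' -> 1
  'red' -> 1
  'big' -> 3
  'big' -> 3
  'red' -> 1
  'his' -> 0

Encoded: [2, 1, 1, 3, 3, 1, 0]


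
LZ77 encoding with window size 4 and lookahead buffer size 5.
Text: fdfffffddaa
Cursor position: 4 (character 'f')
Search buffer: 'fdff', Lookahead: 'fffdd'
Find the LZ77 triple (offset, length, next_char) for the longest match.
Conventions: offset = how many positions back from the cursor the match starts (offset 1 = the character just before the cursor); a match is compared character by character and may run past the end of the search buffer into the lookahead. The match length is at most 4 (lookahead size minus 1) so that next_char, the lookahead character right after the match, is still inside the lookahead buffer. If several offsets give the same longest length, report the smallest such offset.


Try each offset into the search buffer:
  offset=1 (pos 3, char 'f'): match length 3
  offset=2 (pos 2, char 'f'): match length 3
  offset=3 (pos 1, char 'd'): match length 0
  offset=4 (pos 0, char 'f'): match length 1
Longest match has length 3, found at offsets 1, 2; take the smallest, offset 1.
next_char = character at position 4 + 3 = 7 -> 'd'

Best match: offset=1, length=3 (matching 'fff' starting at position 3)
LZ77 triple: (1, 3, 'd')


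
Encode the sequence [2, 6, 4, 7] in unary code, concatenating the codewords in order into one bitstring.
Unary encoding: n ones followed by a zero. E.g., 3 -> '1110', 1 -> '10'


Encode each number as n ones followed by a terminating 0:
  2 -> 110 (3 bits)
  6 -> 1111110 (7 bits)
  4 -> 11110 (5 bits)
  7 -> 11111110 (8 bits)
Total length = 3 + 7 + 5 + 8 = 23 bits.

Unary([2, 6, 4, 7]) = 11011111101111011111110 (23 bits)


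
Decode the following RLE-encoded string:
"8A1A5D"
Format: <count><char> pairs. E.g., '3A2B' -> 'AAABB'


Expanding each <count><char> pair:
  8A -> 'AAAAAAAA'
  1A -> 'A'
  5D -> 'DDDDD'

Decoded = AAAAAAAAADDDDD


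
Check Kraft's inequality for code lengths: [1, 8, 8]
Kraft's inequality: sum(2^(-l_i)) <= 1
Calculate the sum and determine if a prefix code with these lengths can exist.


Sum = 2^(-1) + 2^(-8) + 2^(-8)
    = 0.5 + 0.00390625 + 0.00390625
    = 130/256 = 0.5078125
Since 0.5078125 <= 1, Kraft's inequality IS satisfied.
A prefix code with these lengths CAN exist.

Kraft sum = 0.5078125. Satisfied.


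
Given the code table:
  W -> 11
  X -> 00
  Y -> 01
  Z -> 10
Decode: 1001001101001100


Decoding:
10 -> Z
01 -> Y
00 -> X
11 -> W
01 -> Y
00 -> X
11 -> W
00 -> X


Result: ZYXWYXWX


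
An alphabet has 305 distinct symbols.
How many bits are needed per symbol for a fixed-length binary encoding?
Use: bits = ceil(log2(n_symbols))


log2(305) = 8.2527
Bracket: 2^8 = 256 < 305 <= 2^9 = 512
So ceil(log2(305)) = 9

bits = ceil(log2(305)) = ceil(8.2527) = 9 bits


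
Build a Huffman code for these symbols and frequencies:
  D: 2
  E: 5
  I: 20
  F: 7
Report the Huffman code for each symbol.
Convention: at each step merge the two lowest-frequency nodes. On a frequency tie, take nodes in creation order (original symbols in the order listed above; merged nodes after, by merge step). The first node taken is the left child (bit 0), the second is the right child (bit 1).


Huffman tree construction:
Step 1: Merge D(2) + E(5) = 7
Step 2: Merge F(7) + (D+E)(7) = 14
Step 3: Merge (F+(D+E))(14) + I(20) = 34
Read each symbol's code off the tree from the root (left child = 0, right child = 1).

Codes:
  D: 010 (length 3)
  E: 011 (length 3)
  I: 1 (length 1)
  F: 00 (length 2)
Average code length: 55/34 = 1.6176 bits/symbol


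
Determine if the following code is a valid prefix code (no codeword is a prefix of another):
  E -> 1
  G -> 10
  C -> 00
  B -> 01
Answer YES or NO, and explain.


Checking each pair (does one codeword prefix another?):
  E='1' vs G='10': prefix -- VIOLATION

NO -- this is NOT a valid prefix code. E (1) is a prefix of G (10).


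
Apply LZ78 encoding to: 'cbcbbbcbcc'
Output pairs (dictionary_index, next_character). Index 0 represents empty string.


LZ78 encoding steps:
Dictionary: {0: ''}
Step 1: w='' (idx 0), next='c' -> output (0, 'c'), add 'c' as idx 1
Step 2: w='' (idx 0), next='b' -> output (0, 'b'), add 'b' as idx 2
Step 3: w='c' (idx 1), next='b' -> output (1, 'b'), add 'cb' as idx 3
Step 4: w='b' (idx 2), next='b' -> output (2, 'b'), add 'bb' as idx 4
Step 5: w='cb' (idx 3), next='c' -> output (3, 'c'), add 'cbc' as idx 5
Step 6: w='c' (idx 1), end of input -> output (1, '')


Encoded: [(0, 'c'), (0, 'b'), (1, 'b'), (2, 'b'), (3, 'c'), (1, '')]


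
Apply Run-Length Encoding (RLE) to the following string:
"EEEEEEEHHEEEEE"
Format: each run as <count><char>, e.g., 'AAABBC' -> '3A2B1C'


Scanning runs left to right:
  i=0: run of 'E' x 7 -> '7E'
  i=7: run of 'H' x 2 -> '2H'
  i=9: run of 'E' x 5 -> '5E'

RLE = 7E2H5E


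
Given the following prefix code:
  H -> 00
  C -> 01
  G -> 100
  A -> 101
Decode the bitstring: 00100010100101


Decoding step by step:
Bits 00 -> H
Bits 100 -> G
Bits 01 -> C
Bits 01 -> C
Bits 00 -> H
Bits 101 -> A


Decoded message: HGCCHA


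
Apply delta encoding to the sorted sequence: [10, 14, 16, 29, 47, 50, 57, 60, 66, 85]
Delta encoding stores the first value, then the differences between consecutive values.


First value: 10
Deltas:
  14 - 10 = 4
  16 - 14 = 2
  29 - 16 = 13
  47 - 29 = 18
  50 - 47 = 3
  57 - 50 = 7
  60 - 57 = 3
  66 - 60 = 6
  85 - 66 = 19


Delta encoded: [10, 4, 2, 13, 18, 3, 7, 3, 6, 19]


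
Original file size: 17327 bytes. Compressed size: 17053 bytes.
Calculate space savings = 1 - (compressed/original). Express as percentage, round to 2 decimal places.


ratio = compressed/original = 17053/17327 = 0.984187
savings = 1 - ratio = 1 - 0.984187 = 0.015813
as a percentage: 0.015813 * 100 = 1.58%

Space savings = 1 - 17053/17327 = 1.58%


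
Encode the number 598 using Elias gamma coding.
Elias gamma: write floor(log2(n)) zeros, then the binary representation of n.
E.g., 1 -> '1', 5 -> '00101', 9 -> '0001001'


num_bits = floor(log2(598)) + 1 = 10
leading_zeros = num_bits - 1 = 9
binary(598) = 1001010110

Elias gamma(598) = '000000000' + '1001010110' = 0000000001001010110 (19 bits)


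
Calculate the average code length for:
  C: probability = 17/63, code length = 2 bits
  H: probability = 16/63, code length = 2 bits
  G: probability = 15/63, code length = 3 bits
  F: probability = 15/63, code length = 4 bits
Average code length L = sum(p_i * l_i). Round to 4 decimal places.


Weighted contributions p_i * l_i:
  C: (17/63) * 2 = 34/63
  H: (16/63) * 2 = 32/63
  G: (15/63) * 3 = 45/63
  F: (15/63) * 4 = 60/63
Sum = (34 + 32 + 45 + 60)/63 = 171/63

L = 171/63 = 2.7143 bits/symbol


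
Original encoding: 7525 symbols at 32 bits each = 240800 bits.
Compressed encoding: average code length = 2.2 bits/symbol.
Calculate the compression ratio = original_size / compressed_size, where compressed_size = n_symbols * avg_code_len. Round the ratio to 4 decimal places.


original_size = n_symbols * orig_bits = 7525 * 32 = 240800 bits
compressed_size = n_symbols * avg_code_len = 7525 * 2.2 = 16555.0 bits
ratio = original_size / compressed_size = 240800 / 16555.0 = 14.5455

Compression ratio = 14.5455


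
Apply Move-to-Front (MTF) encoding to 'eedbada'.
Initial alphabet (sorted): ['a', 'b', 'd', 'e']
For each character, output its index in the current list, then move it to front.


MTF encoding:
'e': index 3 in ['a', 'b', 'd', 'e'] -> ['e', 'a', 'b', 'd']
'e': index 0 in ['e', 'a', 'b', 'd'] -> ['e', 'a', 'b', 'd']
'd': index 3 in ['e', 'a', 'b', 'd'] -> ['d', 'e', 'a', 'b']
'b': index 3 in ['d', 'e', 'a', 'b'] -> ['b', 'd', 'e', 'a']
'a': index 3 in ['b', 'd', 'e', 'a'] -> ['a', 'b', 'd', 'e']
'd': index 2 in ['a', 'b', 'd', 'e'] -> ['d', 'a', 'b', 'e']
'a': index 1 in ['d', 'a', 'b', 'e'] -> ['a', 'd', 'b', 'e']


Output: [3, 0, 3, 3, 3, 2, 1]


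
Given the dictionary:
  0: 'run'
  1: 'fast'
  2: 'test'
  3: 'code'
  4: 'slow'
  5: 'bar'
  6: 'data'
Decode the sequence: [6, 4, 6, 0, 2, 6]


Look up each index in the dictionary:
  6 -> 'data'
  4 -> 'slow'
  6 -> 'data'
  0 -> 'run'
  2 -> 'test'
  6 -> 'data'

Decoded: "data slow data run test data"


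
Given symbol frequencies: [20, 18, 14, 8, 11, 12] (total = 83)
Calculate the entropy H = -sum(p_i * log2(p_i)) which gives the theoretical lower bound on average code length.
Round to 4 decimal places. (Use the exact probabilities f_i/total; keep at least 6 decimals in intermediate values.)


Per-symbol terms -p_i * log2(p_i) with p_i = f_i/83:
  p = 20/83 = 0.240964: log2(p) = -2.053111, -p*log2(p) = 0.494726
  p = 18/83 = 0.216867: log2(p) = -2.205114, -p*log2(p) = 0.478218
  p = 14/83 = 0.168675: log2(p) = -2.567685, -p*log2(p) = 0.433103
  p = 8/83 = 0.096386: log2(p) = -3.375039, -p*log2(p) = 0.325305
  p = 11/83 = 0.132530: log2(p) = -2.915608, -p*log2(p) = 0.386406
  p = 12/83 = 0.144578: log2(p) = -2.790077, -p*log2(p) = 0.403385
H = 0.494726 + 0.478218 + 0.433103 + 0.325305 + 0.386406 + 0.403385 = 2.521143

H = 2.5211 bits/symbol


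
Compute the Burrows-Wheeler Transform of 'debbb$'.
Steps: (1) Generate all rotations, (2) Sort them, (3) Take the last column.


Rotations (sorted):
  0: $debbb -> last char: b
  1: b$debb -> last char: b
  2: bb$deb -> last char: b
  3: bbb$de -> last char: e
  4: debbb$ -> last char: $
  5: ebbb$d -> last char: d


BWT = bbbe$d


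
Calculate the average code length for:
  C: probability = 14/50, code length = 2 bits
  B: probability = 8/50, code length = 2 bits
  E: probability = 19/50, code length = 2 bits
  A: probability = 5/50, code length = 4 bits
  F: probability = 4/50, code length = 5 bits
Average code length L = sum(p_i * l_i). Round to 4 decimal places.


Weighted contributions p_i * l_i:
  C: (14/50) * 2 = 28/50
  B: (8/50) * 2 = 16/50
  E: (19/50) * 2 = 38/50
  A: (5/50) * 4 = 20/50
  F: (4/50) * 5 = 20/50
Sum = (28 + 16 + 38 + 20 + 20)/50 = 122/50

L = 122/50 = 2.4400 bits/symbol


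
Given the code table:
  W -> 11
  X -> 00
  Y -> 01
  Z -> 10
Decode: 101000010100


Decoding:
10 -> Z
10 -> Z
00 -> X
01 -> Y
01 -> Y
00 -> X


Result: ZZXYYX


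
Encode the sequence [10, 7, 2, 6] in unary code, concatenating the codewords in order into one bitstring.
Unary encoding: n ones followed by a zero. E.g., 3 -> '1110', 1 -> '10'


Encode each number as n ones followed by a terminating 0:
  10 -> 11111111110 (11 bits)
  7 -> 11111110 (8 bits)
  2 -> 110 (3 bits)
  6 -> 1111110 (7 bits)
Total length = 11 + 8 + 3 + 7 = 29 bits.

Unary([10, 7, 2, 6]) = 11111111110111111101101111110 (29 bits)


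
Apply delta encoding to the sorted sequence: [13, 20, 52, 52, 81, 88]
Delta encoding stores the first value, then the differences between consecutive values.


First value: 13
Deltas:
  20 - 13 = 7
  52 - 20 = 32
  52 - 52 = 0
  81 - 52 = 29
  88 - 81 = 7


Delta encoded: [13, 7, 32, 0, 29, 7]


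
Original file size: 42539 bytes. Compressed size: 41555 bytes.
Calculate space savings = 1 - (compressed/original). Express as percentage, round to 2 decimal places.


ratio = compressed/original = 41555/42539 = 0.976868
savings = 1 - ratio = 1 - 0.976868 = 0.023132
as a percentage: 0.023132 * 100 = 2.31%

Space savings = 1 - 41555/42539 = 2.31%


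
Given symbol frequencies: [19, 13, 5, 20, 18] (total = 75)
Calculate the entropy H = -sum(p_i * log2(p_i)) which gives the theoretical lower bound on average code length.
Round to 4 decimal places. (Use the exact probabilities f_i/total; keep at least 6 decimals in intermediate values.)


Per-symbol terms -p_i * log2(p_i) with p_i = f_i/75:
  p = 19/75 = 0.253333: log2(p) = -1.980891, -p*log2(p) = 0.501826
  p = 13/75 = 0.173333: log2(p) = -2.528379, -p*log2(p) = 0.438252
  p = 5/75 = 0.066667: log2(p) = -3.906891, -p*log2(p) = 0.260459
  p = 20/75 = 0.266667: log2(p) = -1.906891, -p*log2(p) = 0.508504
  p = 18/75 = 0.240000: log2(p) = -2.058894, -p*log2(p) = 0.494134
H = 0.501826 + 0.438252 + 0.260459 + 0.508504 + 0.494134 = 2.203175

H = 2.2032 bits/symbol


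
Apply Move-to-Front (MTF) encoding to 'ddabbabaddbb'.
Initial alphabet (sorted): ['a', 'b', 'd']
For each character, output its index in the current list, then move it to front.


MTF encoding:
'd': index 2 in ['a', 'b', 'd'] -> ['d', 'a', 'b']
'd': index 0 in ['d', 'a', 'b'] -> ['d', 'a', 'b']
'a': index 1 in ['d', 'a', 'b'] -> ['a', 'd', 'b']
'b': index 2 in ['a', 'd', 'b'] -> ['b', 'a', 'd']
'b': index 0 in ['b', 'a', 'd'] -> ['b', 'a', 'd']
'a': index 1 in ['b', 'a', 'd'] -> ['a', 'b', 'd']
'b': index 1 in ['a', 'b', 'd'] -> ['b', 'a', 'd']
'a': index 1 in ['b', 'a', 'd'] -> ['a', 'b', 'd']
'd': index 2 in ['a', 'b', 'd'] -> ['d', 'a', 'b']
'd': index 0 in ['d', 'a', 'b'] -> ['d', 'a', 'b']
'b': index 2 in ['d', 'a', 'b'] -> ['b', 'd', 'a']
'b': index 0 in ['b', 'd', 'a'] -> ['b', 'd', 'a']


Output: [2, 0, 1, 2, 0, 1, 1, 1, 2, 0, 2, 0]


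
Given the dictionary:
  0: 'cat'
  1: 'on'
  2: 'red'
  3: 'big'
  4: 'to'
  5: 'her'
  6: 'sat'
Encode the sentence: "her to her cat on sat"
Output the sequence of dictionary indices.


Look up each word in the dictionary:
  'her' -> 5
  'to' -> 4
  'her' -> 5
  'cat' -> 0
  'on' -> 1
  'sat' -> 6

Encoded: [5, 4, 5, 0, 1, 6]


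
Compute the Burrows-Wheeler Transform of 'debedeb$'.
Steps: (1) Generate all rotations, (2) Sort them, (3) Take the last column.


Rotations (sorted):
  0: $debedeb -> last char: b
  1: b$debede -> last char: e
  2: bedeb$de -> last char: e
  3: deb$debe -> last char: e
  4: debedeb$ -> last char: $
  5: eb$debed -> last char: d
  6: ebedeb$d -> last char: d
  7: edeb$deb -> last char: b


BWT = beee$ddb


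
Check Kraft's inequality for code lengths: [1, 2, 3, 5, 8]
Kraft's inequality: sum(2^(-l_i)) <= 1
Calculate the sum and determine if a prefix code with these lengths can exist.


Sum = 2^(-1) + 2^(-2) + 2^(-3) + 2^(-5) + 2^(-8)
    = 0.5 + 0.25 + 0.125 + 0.03125 + 0.00390625
    = 233/256 = 0.91015625
Since 0.91015625 <= 1, Kraft's inequality IS satisfied.
A prefix code with these lengths CAN exist.

Kraft sum = 0.91015625. Satisfied.


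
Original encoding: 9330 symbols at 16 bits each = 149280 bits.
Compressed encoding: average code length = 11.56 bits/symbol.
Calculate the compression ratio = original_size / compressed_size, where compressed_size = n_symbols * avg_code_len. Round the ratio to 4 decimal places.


original_size = n_symbols * orig_bits = 9330 * 16 = 149280 bits
compressed_size = n_symbols * avg_code_len = 9330 * 11.56 = 107854.8 bits
ratio = original_size / compressed_size = 149280 / 107854.8 = 1.3841

Compression ratio = 1.3841


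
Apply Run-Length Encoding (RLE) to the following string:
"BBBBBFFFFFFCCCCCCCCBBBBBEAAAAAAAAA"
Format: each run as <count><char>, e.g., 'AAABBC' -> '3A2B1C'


Scanning runs left to right:
  i=0: run of 'B' x 5 -> '5B'
  i=5: run of 'F' x 6 -> '6F'
  i=11: run of 'C' x 8 -> '8C'
  i=19: run of 'B' x 5 -> '5B'
  i=24: run of 'E' x 1 -> '1E'
  i=25: run of 'A' x 9 -> '9A'

RLE = 5B6F8C5B1E9A


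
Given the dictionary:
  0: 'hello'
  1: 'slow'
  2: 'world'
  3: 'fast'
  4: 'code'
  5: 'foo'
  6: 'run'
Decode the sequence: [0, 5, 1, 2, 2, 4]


Look up each index in the dictionary:
  0 -> 'hello'
  5 -> 'foo'
  1 -> 'slow'
  2 -> 'world'
  2 -> 'world'
  4 -> 'code'

Decoded: "hello foo slow world world code"


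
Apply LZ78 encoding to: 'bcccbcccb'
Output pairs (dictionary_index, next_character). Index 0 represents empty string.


LZ78 encoding steps:
Dictionary: {0: ''}
Step 1: w='' (idx 0), next='b' -> output (0, 'b'), add 'b' as idx 1
Step 2: w='' (idx 0), next='c' -> output (0, 'c'), add 'c' as idx 2
Step 3: w='c' (idx 2), next='c' -> output (2, 'c'), add 'cc' as idx 3
Step 4: w='b' (idx 1), next='c' -> output (1, 'c'), add 'bc' as idx 4
Step 5: w='cc' (idx 3), next='b' -> output (3, 'b'), add 'ccb' as idx 5


Encoded: [(0, 'b'), (0, 'c'), (2, 'c'), (1, 'c'), (3, 'b')]


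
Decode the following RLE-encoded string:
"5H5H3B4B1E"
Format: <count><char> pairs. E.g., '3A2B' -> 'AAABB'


Expanding each <count><char> pair:
  5H -> 'HHHHH'
  5H -> 'HHHHH'
  3B -> 'BBB'
  4B -> 'BBBB'
  1E -> 'E'

Decoded = HHHHHHHHHHBBBBBBBE


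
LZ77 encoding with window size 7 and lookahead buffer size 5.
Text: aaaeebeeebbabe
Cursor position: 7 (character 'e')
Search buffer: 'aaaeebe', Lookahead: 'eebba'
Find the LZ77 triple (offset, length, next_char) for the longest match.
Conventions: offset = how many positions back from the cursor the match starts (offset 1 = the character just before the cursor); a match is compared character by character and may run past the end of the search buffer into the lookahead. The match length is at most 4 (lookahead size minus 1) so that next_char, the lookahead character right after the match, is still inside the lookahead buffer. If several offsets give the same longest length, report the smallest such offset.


Try each offset into the search buffer:
  offset=1 (pos 6, char 'e'): match length 2
  offset=2 (pos 5, char 'b'): match length 0
  offset=3 (pos 4, char 'e'): match length 1
  offset=4 (pos 3, char 'e'): match length 3
  offset=5 (pos 2, char 'a'): match length 0
  offset=6 (pos 1, char 'a'): match length 0
  offset=7 (pos 0, char 'a'): match length 0
Longest match has length 3 at offset 4.
next_char = character at position 7 + 3 = 10 -> 'b'

Best match: offset=4, length=3 (matching 'eeb' starting at position 3)
LZ77 triple: (4, 3, 'b')


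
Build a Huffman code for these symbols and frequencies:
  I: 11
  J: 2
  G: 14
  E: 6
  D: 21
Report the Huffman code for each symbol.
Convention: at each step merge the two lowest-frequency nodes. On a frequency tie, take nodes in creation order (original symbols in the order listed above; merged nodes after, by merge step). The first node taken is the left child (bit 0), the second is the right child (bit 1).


Huffman tree construction:
Step 1: Merge J(2) + E(6) = 8
Step 2: Merge (J+E)(8) + I(11) = 19
Step 3: Merge G(14) + ((J+E)+I)(19) = 33
Step 4: Merge D(21) + (G+((J+E)+I))(33) = 54
Read each symbol's code off the tree from the root (left child = 0, right child = 1).

Codes:
  I: 111 (length 3)
  J: 1100 (length 4)
  G: 10 (length 2)
  E: 1101 (length 4)
  D: 0 (length 1)
Average code length: 114/54 = 2.1111 bits/symbol


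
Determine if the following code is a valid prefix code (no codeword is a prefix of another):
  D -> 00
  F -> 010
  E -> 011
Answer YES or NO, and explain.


Checking each pair (does one codeword prefix another?):
  D='00' vs F='010': no prefix
  D='00' vs E='011': no prefix
  F='010' vs D='00': no prefix
  F='010' vs E='011': no prefix
  E='011' vs D='00': no prefix
  E='011' vs F='010': no prefix
No violation found over all pairs.

YES -- this is a valid prefix code. No codeword is a prefix of any other codeword.


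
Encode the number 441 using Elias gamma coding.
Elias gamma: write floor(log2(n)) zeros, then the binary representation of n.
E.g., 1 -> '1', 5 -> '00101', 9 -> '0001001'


num_bits = floor(log2(441)) + 1 = 9
leading_zeros = num_bits - 1 = 8
binary(441) = 110111001

Elias gamma(441) = '00000000' + '110111001' = 00000000110111001 (17 bits)


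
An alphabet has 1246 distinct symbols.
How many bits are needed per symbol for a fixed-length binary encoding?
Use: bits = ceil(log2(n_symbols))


log2(1246) = 10.2831
Bracket: 2^10 = 1024 < 1246 <= 2^11 = 2048
So ceil(log2(1246)) = 11

bits = ceil(log2(1246)) = ceil(10.2831) = 11 bits


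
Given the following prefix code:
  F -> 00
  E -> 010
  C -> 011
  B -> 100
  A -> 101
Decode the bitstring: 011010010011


Decoding step by step:
Bits 011 -> C
Bits 010 -> E
Bits 010 -> E
Bits 011 -> C


Decoded message: CEEC


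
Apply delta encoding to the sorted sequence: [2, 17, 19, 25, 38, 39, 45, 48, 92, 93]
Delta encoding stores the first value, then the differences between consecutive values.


First value: 2
Deltas:
  17 - 2 = 15
  19 - 17 = 2
  25 - 19 = 6
  38 - 25 = 13
  39 - 38 = 1
  45 - 39 = 6
  48 - 45 = 3
  92 - 48 = 44
  93 - 92 = 1


Delta encoded: [2, 15, 2, 6, 13, 1, 6, 3, 44, 1]


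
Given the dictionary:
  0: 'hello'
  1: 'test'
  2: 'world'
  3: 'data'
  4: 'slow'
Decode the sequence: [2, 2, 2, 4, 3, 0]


Look up each index in the dictionary:
  2 -> 'world'
  2 -> 'world'
  2 -> 'world'
  4 -> 'slow'
  3 -> 'data'
  0 -> 'hello'

Decoded: "world world world slow data hello"


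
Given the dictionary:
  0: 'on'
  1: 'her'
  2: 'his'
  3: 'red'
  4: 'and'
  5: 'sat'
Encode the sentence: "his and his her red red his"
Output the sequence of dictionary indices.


Look up each word in the dictionary:
  'his' -> 2
  'and' -> 4
  'his' -> 2
  'her' -> 1
  'red' -> 3
  'red' -> 3
  'his' -> 2

Encoded: [2, 4, 2, 1, 3, 3, 2]


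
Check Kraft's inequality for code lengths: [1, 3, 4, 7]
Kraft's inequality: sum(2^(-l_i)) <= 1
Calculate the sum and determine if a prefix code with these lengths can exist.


Sum = 2^(-1) + 2^(-3) + 2^(-4) + 2^(-7)
    = 0.5 + 0.125 + 0.0625 + 0.0078125
    = 89/128 = 0.6953125
Since 0.6953125 <= 1, Kraft's inequality IS satisfied.
A prefix code with these lengths CAN exist.

Kraft sum = 0.6953125. Satisfied.


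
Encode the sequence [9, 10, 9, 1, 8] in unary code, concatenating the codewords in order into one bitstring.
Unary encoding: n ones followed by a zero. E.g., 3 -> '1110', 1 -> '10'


Encode each number as n ones followed by a terminating 0:
  9 -> 1111111110 (10 bits)
  10 -> 11111111110 (11 bits)
  9 -> 1111111110 (10 bits)
  1 -> 10 (2 bits)
  8 -> 111111110 (9 bits)
Total length = 10 + 11 + 10 + 2 + 9 = 42 bits.

Unary([9, 10, 9, 1, 8]) = 111111111011111111110111111111010111111110 (42 bits)


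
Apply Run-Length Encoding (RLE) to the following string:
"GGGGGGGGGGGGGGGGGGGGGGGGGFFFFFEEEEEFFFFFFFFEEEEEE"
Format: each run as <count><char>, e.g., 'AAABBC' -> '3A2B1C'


Scanning runs left to right:
  i=0: run of 'G' x 25 -> '25G'
  i=25: run of 'F' x 5 -> '5F'
  i=30: run of 'E' x 5 -> '5E'
  i=35: run of 'F' x 8 -> '8F'
  i=43: run of 'E' x 6 -> '6E'

RLE = 25G5F5E8F6E


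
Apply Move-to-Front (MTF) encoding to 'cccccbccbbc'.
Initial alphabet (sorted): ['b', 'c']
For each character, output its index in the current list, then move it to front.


MTF encoding:
'c': index 1 in ['b', 'c'] -> ['c', 'b']
'c': index 0 in ['c', 'b'] -> ['c', 'b']
'c': index 0 in ['c', 'b'] -> ['c', 'b']
'c': index 0 in ['c', 'b'] -> ['c', 'b']
'c': index 0 in ['c', 'b'] -> ['c', 'b']
'b': index 1 in ['c', 'b'] -> ['b', 'c']
'c': index 1 in ['b', 'c'] -> ['c', 'b']
'c': index 0 in ['c', 'b'] -> ['c', 'b']
'b': index 1 in ['c', 'b'] -> ['b', 'c']
'b': index 0 in ['b', 'c'] -> ['b', 'c']
'c': index 1 in ['b', 'c'] -> ['c', 'b']


Output: [1, 0, 0, 0, 0, 1, 1, 0, 1, 0, 1]


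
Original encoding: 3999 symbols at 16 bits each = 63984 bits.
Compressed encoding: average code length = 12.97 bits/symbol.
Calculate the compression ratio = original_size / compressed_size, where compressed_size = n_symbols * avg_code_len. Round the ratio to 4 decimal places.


original_size = n_symbols * orig_bits = 3999 * 16 = 63984 bits
compressed_size = n_symbols * avg_code_len = 3999 * 12.97 = 51867.03 bits
ratio = original_size / compressed_size = 63984 / 51867.03 = 1.2336

Compression ratio = 1.2336
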